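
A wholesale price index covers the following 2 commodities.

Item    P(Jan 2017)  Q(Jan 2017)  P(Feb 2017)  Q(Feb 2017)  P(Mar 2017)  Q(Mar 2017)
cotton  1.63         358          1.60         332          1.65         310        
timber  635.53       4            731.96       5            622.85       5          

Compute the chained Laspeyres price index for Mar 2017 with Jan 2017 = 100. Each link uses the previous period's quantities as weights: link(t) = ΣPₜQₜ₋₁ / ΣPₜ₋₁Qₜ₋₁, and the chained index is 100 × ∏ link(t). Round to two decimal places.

97.86

Link Jan 2017→Feb 2017:
ΣP(Feb 2017)Q(Jan 2017) = 1.60×358 + 731.96×4 = 572.8 + 2927.84 = 3500.64
ΣP(Jan 2017)Q(Jan 2017) = 1.63×358 + 635.53×4 = 583.54 + 2542.12 = 3125.66
link = 3500.64/3125.66 = 1.119968
Link Feb 2017→Mar 2017:
ΣP(Mar 2017)Q(Feb 2017) = 1.65×332 + 622.85×5 = 547.8 + 3114.25 = 3662.05
ΣP(Feb 2017)Q(Feb 2017) = 1.60×332 + 731.96×5 = 531.2 + 3659.8 = 4191
link = 3662.05/4191 = 0.873789
Chained index = 100 × 1.119968 × 0.873789 = 97.8616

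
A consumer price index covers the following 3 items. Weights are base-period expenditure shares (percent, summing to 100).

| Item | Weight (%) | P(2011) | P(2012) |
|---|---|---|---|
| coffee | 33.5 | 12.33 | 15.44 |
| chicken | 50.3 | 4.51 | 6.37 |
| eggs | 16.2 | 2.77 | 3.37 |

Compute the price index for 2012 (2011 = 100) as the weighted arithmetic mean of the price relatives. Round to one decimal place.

132.7

coffee: 33.5 × (15.44/12.33) = 33.5 × 1.252230 = 41.9497
chicken: 50.3 × (6.37/4.51) = 50.3 × 1.412417 = 71.0446
eggs: 16.2 × (3.37/2.77) = 16.2 × 1.216606 = 19.7090
Index = Σ wᵢ·(p₁ᵢ/p₀ᵢ) = 41.9497 + 71.0446 + 19.7090 = 132.7033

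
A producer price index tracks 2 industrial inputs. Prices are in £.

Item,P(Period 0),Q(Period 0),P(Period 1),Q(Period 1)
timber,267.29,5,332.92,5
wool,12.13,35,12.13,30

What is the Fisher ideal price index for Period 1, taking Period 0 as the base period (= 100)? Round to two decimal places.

118.97

Laspeyres component (base-period weights):
ΣP(Period 1)Q(Period 0) = 332.92×5 + 12.13×35 = 1664.6 + 424.55 = 2089.15
ΣP(Period 0)Q(Period 0) = 267.29×5 + 12.13×35 = 1336.45 + 424.55 = 1761
L = 2089.15 / 1761 × 100 = 118.6343
Paasche component (current-period weights):
ΣP(Period 1)Q(Period 1) = 332.92×5 + 12.13×30 = 1664.6 + 363.9 = 2028.5
ΣP(Period 0)Q(Period 1) = 267.29×5 + 12.13×30 = 1336.45 + 363.9 = 1700.35
P = 2028.5 / 1700.35 × 100 = 119.2990
Fisher = √(L × P) = √(118.6343 × 119.2990) = 118.9662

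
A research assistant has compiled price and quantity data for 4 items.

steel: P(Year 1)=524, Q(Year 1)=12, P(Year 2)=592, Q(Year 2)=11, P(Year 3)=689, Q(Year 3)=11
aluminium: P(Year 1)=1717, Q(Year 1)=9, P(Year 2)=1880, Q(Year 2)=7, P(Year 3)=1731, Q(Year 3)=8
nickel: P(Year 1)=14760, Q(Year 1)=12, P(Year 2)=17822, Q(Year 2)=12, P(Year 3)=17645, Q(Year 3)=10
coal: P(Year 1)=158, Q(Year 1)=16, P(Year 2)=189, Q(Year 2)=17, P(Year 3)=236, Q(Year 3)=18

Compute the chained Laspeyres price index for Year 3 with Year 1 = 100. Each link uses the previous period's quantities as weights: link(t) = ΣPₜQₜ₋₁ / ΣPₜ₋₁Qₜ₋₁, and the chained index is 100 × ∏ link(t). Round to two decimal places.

118.97

Link Year 1→Year 2:
ΣP(Year 2)Q(Year 1) = 592×12 + 1880×9 + 17822×12 + 189×16 = 7104 + 16920 + 213864 + 3024 = 240912
ΣP(Year 1)Q(Year 1) = 524×12 + 1717×9 + 14760×12 + 158×16 = 6288 + 15453 + 177120 + 2528 = 201389
link = 240912/201389 = 1.196252
Link Year 2→Year 3:
ΣP(Year 3)Q(Year 2) = 689×11 + 1731×7 + 17645×12 + 236×17 = 7579 + 12117 + 211740 + 4012 = 235448
ΣP(Year 2)Q(Year 2) = 592×11 + 1880×7 + 17822×12 + 189×17 = 6512 + 13160 + 213864 + 3213 = 236749
link = 235448/236749 = 0.994505
Chained index = 100 × 1.196252 × 0.994505 = 118.9678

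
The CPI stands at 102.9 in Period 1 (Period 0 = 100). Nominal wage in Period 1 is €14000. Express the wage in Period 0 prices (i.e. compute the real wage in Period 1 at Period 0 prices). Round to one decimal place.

13605.4

Real = Nominal ÷ (Index/100) = 14000 ÷ (102.9/100)
     = 14000 ÷ 1.029 = 13605.4422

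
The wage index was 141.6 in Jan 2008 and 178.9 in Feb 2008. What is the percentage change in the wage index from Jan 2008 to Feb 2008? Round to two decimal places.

26.34%

Change = (178.9 − 141.6) / 141.6 × 100
       = 37.3 / 141.6 × 100 = 26.3418%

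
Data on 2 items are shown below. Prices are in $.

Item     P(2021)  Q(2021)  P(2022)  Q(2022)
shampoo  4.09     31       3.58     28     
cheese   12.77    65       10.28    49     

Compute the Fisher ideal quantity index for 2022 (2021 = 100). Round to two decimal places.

Laspeyres component (base-period weights):
ΣP(2021)Q(2022) = 4.09×28 + 12.77×49 = 114.52 + 625.73 = 740.25
ΣP(2021)Q(2021) = 4.09×31 + 12.77×65 = 126.79 + 830.05 = 956.84
L = 740.25 / 956.84 × 100 = 77.3640
Paasche component (current-period weights):
ΣP(2022)Q(2022) = 3.58×28 + 10.28×49 = 100.24 + 503.72 = 603.96
ΣP(2022)Q(2021) = 3.58×31 + 10.28×65 = 110.98 + 668.2 = 779.18
P = 603.96 / 779.18 × 100 = 77.5123
Fisher = √(L × P) = √(77.3640 × 77.5123) = 77.4381

77.44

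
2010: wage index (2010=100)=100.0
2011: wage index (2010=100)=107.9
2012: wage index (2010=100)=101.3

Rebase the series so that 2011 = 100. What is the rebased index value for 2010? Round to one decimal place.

Rebased(2010) = 100.0 / 107.9 × 100 = 92.6784

92.7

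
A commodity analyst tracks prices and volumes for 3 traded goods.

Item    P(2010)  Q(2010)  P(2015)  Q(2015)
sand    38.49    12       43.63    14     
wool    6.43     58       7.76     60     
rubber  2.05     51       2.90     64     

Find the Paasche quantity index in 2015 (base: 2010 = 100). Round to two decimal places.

112.53

Paasche quantity index uses current-period prices as weights.
ΣP(2015)·Q(2015) = 43.63×14 + 7.76×60 + 2.90×64 = 610.82 + 465.6 + 185.6 = 1262.02
ΣP(2015)·Q(2010) = 43.63×12 + 7.76×58 + 2.90×51 = 523.56 + 450.08 + 147.9 = 1121.54
Index = 1262.02 / 1121.54 × 100 = 112.5256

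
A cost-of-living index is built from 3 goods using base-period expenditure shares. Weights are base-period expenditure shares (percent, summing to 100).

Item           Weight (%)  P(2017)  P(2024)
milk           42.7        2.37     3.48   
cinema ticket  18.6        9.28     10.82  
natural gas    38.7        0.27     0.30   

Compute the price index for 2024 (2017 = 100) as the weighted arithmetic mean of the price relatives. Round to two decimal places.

milk: 42.7 × (3.48/2.37) = 42.7 × 1.468354 = 62.6987
cinema ticket: 18.6 × (10.82/9.28) = 18.6 × 1.165948 = 21.6866
natural gas: 38.7 × (0.30/0.27) = 38.7 × 1.111111 = 43.0000
Index = Σ wᵢ·(p₁ᵢ/p₀ᵢ) = 62.6987 + 21.6866 + 43.0000 = 127.3854

127.39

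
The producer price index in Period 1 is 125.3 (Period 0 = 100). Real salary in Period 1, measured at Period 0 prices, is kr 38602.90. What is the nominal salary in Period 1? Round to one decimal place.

Nominal = Real × (Index/100) = 38602.90 × (125.3/100)
        = 38602.90 × 1.253 = 48369.4337

48369.4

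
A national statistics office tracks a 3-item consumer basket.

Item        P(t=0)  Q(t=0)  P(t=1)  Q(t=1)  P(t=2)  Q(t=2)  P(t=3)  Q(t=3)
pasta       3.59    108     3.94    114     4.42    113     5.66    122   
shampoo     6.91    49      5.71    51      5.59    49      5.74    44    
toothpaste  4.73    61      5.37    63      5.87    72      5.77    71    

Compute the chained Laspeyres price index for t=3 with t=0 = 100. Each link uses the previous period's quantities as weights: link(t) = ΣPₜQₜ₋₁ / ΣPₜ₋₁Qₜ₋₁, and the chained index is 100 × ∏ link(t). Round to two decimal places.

Link t=0→t=1:
ΣP(t=1)Q(t=0) = 3.94×108 + 5.71×49 + 5.37×61 = 425.52 + 279.79 + 327.57 = 1032.88
ΣP(t=0)Q(t=0) = 3.59×108 + 6.91×49 + 4.73×61 = 387.72 + 338.59 + 288.53 = 1014.84
link = 1032.88/1014.84 = 1.017776
Link t=1→t=2:
ΣP(t=2)Q(t=1) = 4.42×114 + 5.59×51 + 5.87×63 = 503.88 + 285.09 + 369.81 = 1158.78
ΣP(t=1)Q(t=1) = 3.94×114 + 5.71×51 + 5.37×63 = 449.16 + 291.21 + 338.31 = 1078.68
link = 1158.78/1078.68 = 1.074257
Link t=2→t=3:
ΣP(t=3)Q(t=2) = 5.66×113 + 5.74×49 + 5.77×72 = 639.58 + 281.26 + 415.44 = 1336.28
ΣP(t=2)Q(t=2) = 4.42×113 + 5.59×49 + 5.87×72 = 499.46 + 273.91 + 422.64 = 1196.01
link = 1336.28/1196.01 = 1.117282
Chained index = 100 × 1.017776 × 1.074257 × 1.117282 = 122.1584

122.16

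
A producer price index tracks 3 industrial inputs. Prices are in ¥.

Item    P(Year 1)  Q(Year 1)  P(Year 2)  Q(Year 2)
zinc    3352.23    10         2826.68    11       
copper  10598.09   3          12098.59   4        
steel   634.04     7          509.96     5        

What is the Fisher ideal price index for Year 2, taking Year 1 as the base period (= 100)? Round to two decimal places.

98.59

Laspeyres component (base-period weights):
ΣP(Year 2)Q(Year 1) = 2826.68×10 + 12098.59×3 + 509.96×7 = 28266.8 + 36295.77 + 3569.72 = 68132.29
ΣP(Year 1)Q(Year 1) = 3352.23×10 + 10598.09×3 + 634.04×7 = 33522.3 + 31794.27 + 4438.28 = 69754.85
L = 68132.29 / 69754.85 × 100 = 97.6739
Paasche component (current-period weights):
ΣP(Year 2)Q(Year 2) = 2826.68×11 + 12098.59×4 + 509.96×5 = 31093.48 + 48394.36 + 2549.8 = 82037.64
ΣP(Year 1)Q(Year 2) = 3352.23×11 + 10598.09×4 + 634.04×5 = 36874.53 + 42392.36 + 3170.2 = 82437.09
P = 82037.64 / 82437.09 × 100 = 99.5154
Fisher = √(L × P) = √(97.6739 × 99.5154) = 98.5904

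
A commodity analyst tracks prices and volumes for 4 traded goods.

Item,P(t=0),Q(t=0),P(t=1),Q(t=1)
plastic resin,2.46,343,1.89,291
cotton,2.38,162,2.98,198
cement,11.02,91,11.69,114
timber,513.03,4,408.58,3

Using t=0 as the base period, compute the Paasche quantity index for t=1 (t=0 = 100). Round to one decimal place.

Paasche quantity index uses current-period prices as weights.
ΣP(t=1)·Q(t=1) = 1.89×291 + 2.98×198 + 11.69×114 + 408.58×3 = 549.99 + 590.04 + 1332.66 + 1225.74 = 3698.43
ΣP(t=1)·Q(t=0) = 1.89×343 + 2.98×162 + 11.69×91 + 408.58×4 = 648.27 + 482.76 + 1063.79 + 1634.32 = 3829.14
Index = 3698.43 / 3829.14 × 100 = 96.5864

96.6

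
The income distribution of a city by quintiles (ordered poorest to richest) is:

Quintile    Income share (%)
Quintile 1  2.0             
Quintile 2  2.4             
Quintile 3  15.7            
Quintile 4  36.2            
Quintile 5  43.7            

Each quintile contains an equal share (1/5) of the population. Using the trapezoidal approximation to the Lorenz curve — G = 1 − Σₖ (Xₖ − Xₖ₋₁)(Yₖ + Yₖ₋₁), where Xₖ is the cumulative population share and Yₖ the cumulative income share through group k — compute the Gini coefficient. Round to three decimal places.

Cumulative income shares Yₖ: 0.0200, 0.0440, 0.2010, 0.5630, 1.0000
Σ (Xₖ−Xₖ₋₁)(Yₖ+Yₖ₋₁) = (1/5)(0.0200+0.0000) + (1/5)(0.0440+0.0200) + (1/5)(0.2010+0.0440) + (1/5)(0.5630+0.2010) + (1/5)(1.0000+0.5630)
  = 0.0040 + 0.0128 + 0.0490 + 0.1528 + 0.3126 = 0.5312
G = 1 − 0.5312 = 0.4688

0.469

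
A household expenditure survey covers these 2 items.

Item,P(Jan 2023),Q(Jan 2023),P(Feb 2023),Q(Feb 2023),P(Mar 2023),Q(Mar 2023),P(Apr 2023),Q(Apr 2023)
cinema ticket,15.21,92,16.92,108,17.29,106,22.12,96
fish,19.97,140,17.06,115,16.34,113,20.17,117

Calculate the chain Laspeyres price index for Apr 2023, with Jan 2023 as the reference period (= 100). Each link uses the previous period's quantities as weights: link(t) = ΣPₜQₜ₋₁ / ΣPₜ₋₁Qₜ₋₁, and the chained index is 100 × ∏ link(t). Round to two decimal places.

116.85

Link Jan 2023→Feb 2023:
ΣP(Feb 2023)Q(Jan 2023) = 16.92×92 + 17.06×140 = 1556.64 + 2388.4 = 3945.04
ΣP(Jan 2023)Q(Jan 2023) = 15.21×92 + 19.97×140 = 1399.32 + 2795.8 = 4195.12
link = 3945.04/4195.12 = 0.940388
Link Feb 2023→Mar 2023:
ΣP(Mar 2023)Q(Feb 2023) = 17.29×108 + 16.34×115 = 1867.32 + 1879.1 = 3746.42
ΣP(Feb 2023)Q(Feb 2023) = 16.92×108 + 17.06×115 = 1827.36 + 1961.9 = 3789.26
link = 3746.42/3789.26 = 0.988694
Link Mar 2023→Apr 2023:
ΣP(Apr 2023)Q(Mar 2023) = 22.12×106 + 20.17×113 = 2344.72 + 2279.21 = 4623.93
ΣP(Mar 2023)Q(Mar 2023) = 17.29×106 + 16.34×113 = 1832.74 + 1846.42 = 3679.16
link = 4623.93/3679.16 = 1.256790
Chained index = 100 × 0.940388 × 0.988694 × 1.256790 = 116.8508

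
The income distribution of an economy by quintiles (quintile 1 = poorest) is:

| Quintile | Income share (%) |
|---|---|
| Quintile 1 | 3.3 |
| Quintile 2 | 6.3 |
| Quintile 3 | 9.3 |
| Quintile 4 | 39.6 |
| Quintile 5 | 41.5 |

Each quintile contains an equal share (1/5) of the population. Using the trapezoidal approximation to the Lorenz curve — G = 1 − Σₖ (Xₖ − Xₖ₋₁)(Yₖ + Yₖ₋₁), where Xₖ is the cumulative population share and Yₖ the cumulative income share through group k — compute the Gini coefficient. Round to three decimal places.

0.439

Cumulative income shares Yₖ: 0.0330, 0.0960, 0.1890, 0.5850, 1.0000
Σ (Xₖ−Xₖ₋₁)(Yₖ+Yₖ₋₁) = (1/5)(0.0330+0.0000) + (1/5)(0.0960+0.0330) + (1/5)(0.1890+0.0960) + (1/5)(0.5850+0.1890) + (1/5)(1.0000+0.5850)
  = 0.0066 + 0.0258 + 0.0570 + 0.1548 + 0.3170 = 0.5612
G = 1 − 0.5612 = 0.4388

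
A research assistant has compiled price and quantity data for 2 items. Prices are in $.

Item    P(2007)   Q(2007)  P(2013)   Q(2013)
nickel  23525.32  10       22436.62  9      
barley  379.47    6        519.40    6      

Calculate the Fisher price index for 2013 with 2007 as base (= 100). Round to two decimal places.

Laspeyres component (base-period weights):
ΣP(2013)Q(2007) = 22436.62×10 + 519.40×6 = 224366.2 + 3116.4 = 227482.6
ΣP(2007)Q(2007) = 23525.32×10 + 379.47×6 = 235253.2 + 2276.82 = 237530.02
L = 227482.6 / 237530.02 × 100 = 95.7700
Paasche component (current-period weights):
ΣP(2013)Q(2013) = 22436.62×9 + 519.40×6 = 201929.58 + 3116.4 = 205045.98
ΣP(2007)Q(2013) = 23525.32×9 + 379.47×6 = 211727.88 + 2276.82 = 214004.7
P = 205045.98 / 214004.7 × 100 = 95.8138
Fisher = √(L × P) = √(95.7700 × 95.8138) = 95.7919

95.79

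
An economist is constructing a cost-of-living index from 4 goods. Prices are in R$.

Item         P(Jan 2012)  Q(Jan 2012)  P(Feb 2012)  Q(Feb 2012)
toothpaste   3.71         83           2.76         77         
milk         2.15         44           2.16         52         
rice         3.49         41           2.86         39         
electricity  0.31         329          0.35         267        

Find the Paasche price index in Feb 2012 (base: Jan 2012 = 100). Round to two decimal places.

Paasche price index uses current-period quantities as weights.
ΣP(Feb 2012)·Q(Feb 2012) = 2.76×77 + 2.16×52 + 2.86×39 + 0.35×267 = 212.52 + 112.32 + 111.54 + 93.45 = 529.83
ΣP(Jan 2012)·Q(Feb 2012) = 3.71×77 + 2.15×52 + 3.49×39 + 0.31×267 = 285.67 + 111.8 + 136.11 + 82.77 = 616.35
Index = 529.83 / 616.35 × 100 = 85.9625

85.96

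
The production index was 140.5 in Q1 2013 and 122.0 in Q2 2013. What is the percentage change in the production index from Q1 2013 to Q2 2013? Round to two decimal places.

Change = (122.0 − 140.5) / 140.5 × 100
       = -18.5 / 140.5 × 100 = -13.1673%

-13.17%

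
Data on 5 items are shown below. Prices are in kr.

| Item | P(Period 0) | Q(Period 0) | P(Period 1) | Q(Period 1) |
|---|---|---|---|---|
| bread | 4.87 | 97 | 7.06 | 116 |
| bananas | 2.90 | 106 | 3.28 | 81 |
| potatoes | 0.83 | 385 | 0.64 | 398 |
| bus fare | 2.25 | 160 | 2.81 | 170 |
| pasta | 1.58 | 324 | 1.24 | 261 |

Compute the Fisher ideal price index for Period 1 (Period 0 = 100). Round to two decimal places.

Laspeyres component (base-period weights):
ΣP(Period 1)Q(Period 0) = 7.06×97 + 3.28×106 + 0.64×385 + 2.81×160 + 1.24×324 = 684.82 + 347.68 + 246.4 + 449.6 + 401.76 = 2130.26
ΣP(Period 0)Q(Period 0) = 4.87×97 + 2.90×106 + 0.83×385 + 2.25×160 + 1.58×324 = 472.39 + 307.4 + 319.55 + 360 + 511.92 = 1971.26
L = 2130.26 / 1971.26 × 100 = 108.0659
Paasche component (current-period weights):
ΣP(Period 1)Q(Period 1) = 7.06×116 + 3.28×81 + 0.64×398 + 2.81×170 + 1.24×261 = 818.96 + 265.68 + 254.72 + 477.7 + 323.64 = 2140.7
ΣP(Period 0)Q(Period 1) = 4.87×116 + 2.90×81 + 0.83×398 + 2.25×170 + 1.58×261 = 564.92 + 234.9 + 330.34 + 382.5 + 412.38 = 1925.04
P = 2140.7 / 1925.04 × 100 = 111.2029
Fisher = √(L × P) = √(108.0659 × 111.2029) = 109.6232

109.62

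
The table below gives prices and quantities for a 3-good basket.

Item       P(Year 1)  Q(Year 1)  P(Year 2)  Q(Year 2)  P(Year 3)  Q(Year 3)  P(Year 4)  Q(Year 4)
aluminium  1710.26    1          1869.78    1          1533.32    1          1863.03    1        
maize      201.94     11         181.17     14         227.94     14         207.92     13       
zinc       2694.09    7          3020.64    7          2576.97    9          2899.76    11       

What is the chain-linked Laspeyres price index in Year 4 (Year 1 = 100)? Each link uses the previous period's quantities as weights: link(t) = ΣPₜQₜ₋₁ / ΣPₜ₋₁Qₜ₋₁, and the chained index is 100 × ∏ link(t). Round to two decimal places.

108.10

Link Year 1→Year 2:
ΣP(Year 2)Q(Year 1) = 1869.78×1 + 181.17×11 + 3020.64×7 = 1869.78 + 1992.87 + 21144.48 = 25007.13
ΣP(Year 1)Q(Year 1) = 1710.26×1 + 201.94×11 + 2694.09×7 = 1710.26 + 2221.34 + 18858.63 = 22790.23
link = 25007.13/22790.23 = 1.097274
Link Year 2→Year 3:
ΣP(Year 3)Q(Year 2) = 1533.32×1 + 227.94×14 + 2576.97×7 = 1533.32 + 3191.16 + 18038.79 = 22763.27
ΣP(Year 2)Q(Year 2) = 1869.78×1 + 181.17×14 + 3020.64×7 = 1869.78 + 2536.38 + 21144.48 = 25550.64
link = 22763.27/25550.64 = 0.890908
Link Year 3→Year 4:
ΣP(Year 4)Q(Year 3) = 1863.03×1 + 207.92×14 + 2899.76×9 = 1863.03 + 2910.88 + 26097.84 = 30871.75
ΣP(Year 3)Q(Year 3) = 1533.32×1 + 227.94×14 + 2576.97×9 = 1533.32 + 3191.16 + 23192.73 = 27917.21
link = 30871.75/27917.21 = 1.105832
Chained index = 100 × 1.097274 × 0.890908 × 1.105832 = 108.1029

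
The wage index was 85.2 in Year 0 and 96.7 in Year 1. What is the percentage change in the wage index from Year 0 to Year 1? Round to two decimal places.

13.50%

Change = (96.7 − 85.2) / 85.2 × 100
       = 11.5 / 85.2 × 100 = 13.4977%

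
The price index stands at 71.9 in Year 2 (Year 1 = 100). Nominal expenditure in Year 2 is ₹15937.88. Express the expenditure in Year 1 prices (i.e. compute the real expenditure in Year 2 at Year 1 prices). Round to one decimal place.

Real = Nominal ÷ (Index/100) = 15937.88 ÷ (71.9/100)
     = 15937.88 ÷ 0.719 = 22166.7316

22166.7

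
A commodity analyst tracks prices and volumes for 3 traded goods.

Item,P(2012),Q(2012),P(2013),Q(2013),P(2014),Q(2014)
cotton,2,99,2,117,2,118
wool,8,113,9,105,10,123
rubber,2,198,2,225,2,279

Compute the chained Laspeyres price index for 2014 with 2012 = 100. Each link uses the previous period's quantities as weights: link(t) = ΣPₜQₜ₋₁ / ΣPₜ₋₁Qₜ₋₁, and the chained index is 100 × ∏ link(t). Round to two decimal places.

114.48

Link 2012→2013:
ΣP(2013)Q(2012) = 2×99 + 9×113 + 2×198 = 198 + 1017 + 396 = 1611
ΣP(2012)Q(2012) = 2×99 + 8×113 + 2×198 = 198 + 904 + 396 = 1498
link = 1611/1498 = 1.075434
Link 2013→2014:
ΣP(2014)Q(2013) = 2×117 + 10×105 + 2×225 = 234 + 1050 + 450 = 1734
ΣP(2013)Q(2013) = 2×117 + 9×105 + 2×225 = 234 + 945 + 450 = 1629
link = 1734/1629 = 1.064457
Chained index = 100 × 1.075434 × 1.064457 = 114.4753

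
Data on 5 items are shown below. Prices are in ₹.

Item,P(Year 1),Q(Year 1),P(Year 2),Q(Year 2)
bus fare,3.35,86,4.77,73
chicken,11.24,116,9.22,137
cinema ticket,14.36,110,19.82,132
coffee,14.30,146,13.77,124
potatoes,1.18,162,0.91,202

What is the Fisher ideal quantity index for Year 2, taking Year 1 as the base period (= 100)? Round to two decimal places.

Laspeyres component (base-period weights):
ΣP(Year 1)Q(Year 2) = 3.35×73 + 11.24×137 + 14.36×132 + 14.30×124 + 1.18×202 = 244.55 + 1539.88 + 1895.52 + 1773.2 + 238.36 = 5691.51
ΣP(Year 1)Q(Year 1) = 3.35×86 + 11.24×116 + 14.36×110 + 14.30×146 + 1.18×162 = 288.1 + 1303.84 + 1579.6 + 2087.8 + 191.16 = 5450.5
L = 5691.51 / 5450.5 × 100 = 104.4218
Paasche component (current-period weights):
ΣP(Year 2)Q(Year 2) = 4.77×73 + 9.22×137 + 19.82×132 + 13.77×124 + 0.91×202 = 348.21 + 1263.14 + 2616.24 + 1707.48 + 183.82 = 6118.89
ΣP(Year 2)Q(Year 1) = 4.77×86 + 9.22×116 + 19.82×110 + 13.77×146 + 0.91×162 = 410.22 + 1069.52 + 2180.2 + 2010.42 + 147.42 = 5817.78
P = 6118.89 / 5817.78 × 100 = 105.1757
Fisher = √(L × P) = √(104.4218 × 105.1757) = 104.7981

104.80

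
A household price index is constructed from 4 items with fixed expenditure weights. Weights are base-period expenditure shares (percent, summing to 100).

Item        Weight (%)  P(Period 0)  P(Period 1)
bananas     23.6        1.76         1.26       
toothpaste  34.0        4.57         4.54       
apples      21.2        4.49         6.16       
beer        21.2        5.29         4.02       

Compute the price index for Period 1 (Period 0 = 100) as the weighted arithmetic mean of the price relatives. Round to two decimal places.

95.87

bananas: 23.6 × (1.26/1.76) = 23.6 × 0.715909 = 16.8955
toothpaste: 34.0 × (4.54/4.57) = 34.0 × 0.993435 = 33.7768
apples: 21.2 × (6.16/4.49) = 21.2 × 1.371938 = 29.0851
beer: 21.2 × (4.02/5.29) = 21.2 × 0.759924 = 16.1104
Index = Σ wᵢ·(p₁ᵢ/p₀ᵢ) = 16.8955 + 33.7768 + 29.0851 + 16.1104 = 95.8677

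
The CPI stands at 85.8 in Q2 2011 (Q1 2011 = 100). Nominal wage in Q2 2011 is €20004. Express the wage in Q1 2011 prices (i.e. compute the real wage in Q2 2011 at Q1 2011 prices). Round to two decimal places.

Real = Nominal ÷ (Index/100) = 20004 ÷ (85.8/100)
     = 20004 ÷ 0.858 = 23314.6853

23314.69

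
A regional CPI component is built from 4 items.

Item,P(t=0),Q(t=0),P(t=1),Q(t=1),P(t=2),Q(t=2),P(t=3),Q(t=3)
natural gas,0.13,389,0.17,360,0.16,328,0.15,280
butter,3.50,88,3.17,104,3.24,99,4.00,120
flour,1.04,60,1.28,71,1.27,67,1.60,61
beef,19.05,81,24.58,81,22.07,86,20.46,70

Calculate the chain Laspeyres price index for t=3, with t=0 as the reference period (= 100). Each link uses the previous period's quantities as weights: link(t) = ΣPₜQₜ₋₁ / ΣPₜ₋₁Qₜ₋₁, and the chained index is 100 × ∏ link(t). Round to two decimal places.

110.77

Link t=0→t=1:
ΣP(t=1)Q(t=0) = 0.17×389 + 3.17×88 + 1.28×60 + 24.58×81 = 66.13 + 278.96 + 76.8 + 1990.98 = 2412.87
ΣP(t=0)Q(t=0) = 0.13×389 + 3.50×88 + 1.04×60 + 19.05×81 = 50.57 + 308 + 62.4 + 1543.05 = 1964.02
link = 2412.87/1964.02 = 1.228536
Link t=1→t=2:
ΣP(t=2)Q(t=1) = 0.16×360 + 3.24×104 + 1.27×71 + 22.07×81 = 57.6 + 336.96 + 90.17 + 1787.67 = 2272.4
ΣP(t=1)Q(t=1) = 0.17×360 + 3.17×104 + 1.28×71 + 24.58×81 = 61.2 + 329.68 + 90.88 + 1990.98 = 2472.74
link = 2272.4/2472.74 = 0.918981
Link t=2→t=3:
ΣP(t=3)Q(t=2) = 0.15×328 + 4.00×99 + 1.60×67 + 20.46×86 = 49.2 + 396 + 107.2 + 1759.56 = 2311.96
ΣP(t=2)Q(t=2) = 0.16×328 + 3.24×99 + 1.27×67 + 22.07×86 = 52.48 + 320.76 + 85.09 + 1898.02 = 2356.35
link = 2311.96/2356.35 = 0.981162
Chained index = 100 × 1.228536 × 0.918981 × 0.981162 = 110.7732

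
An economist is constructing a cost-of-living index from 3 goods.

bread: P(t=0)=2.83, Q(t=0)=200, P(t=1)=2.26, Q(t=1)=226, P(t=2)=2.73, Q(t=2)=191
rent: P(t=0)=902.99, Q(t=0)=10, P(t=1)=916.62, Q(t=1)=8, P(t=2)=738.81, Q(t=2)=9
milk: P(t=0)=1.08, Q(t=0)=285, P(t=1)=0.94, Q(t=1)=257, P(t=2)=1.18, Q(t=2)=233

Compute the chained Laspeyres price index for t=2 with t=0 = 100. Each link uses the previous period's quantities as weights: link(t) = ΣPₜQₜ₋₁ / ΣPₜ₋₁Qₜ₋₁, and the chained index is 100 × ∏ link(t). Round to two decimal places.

84.33

Link t=0→t=1:
ΣP(t=1)Q(t=0) = 2.26×200 + 916.62×10 + 0.94×285 = 452 + 9166.2 + 267.9 = 9886.1
ΣP(t=0)Q(t=0) = 2.83×200 + 902.99×10 + 1.08×285 = 566 + 9029.9 + 307.8 = 9903.7
link = 9886.1/9903.7 = 0.998223
Link t=1→t=2:
ΣP(t=2)Q(t=1) = 2.73×226 + 738.81×8 + 1.18×257 = 616.98 + 5910.48 + 303.26 = 6830.72
ΣP(t=1)Q(t=1) = 2.26×226 + 916.62×8 + 0.94×257 = 510.76 + 7332.96 + 241.58 = 8085.3
link = 6830.72/8085.3 = 0.844832
Chained index = 100 × 0.998223 × 0.844832 = 84.3331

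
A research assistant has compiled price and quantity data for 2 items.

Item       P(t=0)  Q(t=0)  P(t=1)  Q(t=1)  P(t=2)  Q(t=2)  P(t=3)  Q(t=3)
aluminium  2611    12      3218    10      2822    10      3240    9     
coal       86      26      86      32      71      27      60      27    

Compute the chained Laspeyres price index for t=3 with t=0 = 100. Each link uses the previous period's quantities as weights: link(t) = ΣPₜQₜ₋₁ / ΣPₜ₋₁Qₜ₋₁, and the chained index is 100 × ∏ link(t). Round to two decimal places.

119.92

Link t=0→t=1:
ΣP(t=1)Q(t=0) = 3218×12 + 86×26 = 38616 + 2236 = 40852
ΣP(t=0)Q(t=0) = 2611×12 + 86×26 = 31332 + 2236 = 33568
link = 40852/33568 = 1.216992
Link t=1→t=2:
ΣP(t=2)Q(t=1) = 2822×10 + 71×32 = 28220 + 2272 = 30492
ΣP(t=1)Q(t=1) = 3218×10 + 86×32 = 32180 + 2752 = 34932
link = 30492/34932 = 0.872896
Link t=2→t=3:
ΣP(t=3)Q(t=2) = 3240×10 + 60×27 = 32400 + 1620 = 34020
ΣP(t=2)Q(t=2) = 2822×10 + 71×27 = 28220 + 1917 = 30137
link = 34020/30137 = 1.128845
Chained index = 100 × 1.216992 × 0.872896 × 1.128845 = 119.9181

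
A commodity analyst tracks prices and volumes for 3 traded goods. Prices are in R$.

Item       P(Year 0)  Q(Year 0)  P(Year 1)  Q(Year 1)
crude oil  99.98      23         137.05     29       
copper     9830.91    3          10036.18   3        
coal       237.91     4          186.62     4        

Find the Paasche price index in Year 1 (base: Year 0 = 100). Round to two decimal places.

Paasche price index uses current-period quantities as weights.
ΣP(Year 1)·Q(Year 1) = 137.05×29 + 10036.18×3 + 186.62×4 = 3974.45 + 30108.54 + 746.48 = 34829.47
ΣP(Year 0)·Q(Year 1) = 99.98×29 + 9830.91×3 + 237.91×4 = 2899.42 + 29492.73 + 951.64 = 33343.79
Index = 34829.47 / 33343.79 × 100 = 104.4556

104.46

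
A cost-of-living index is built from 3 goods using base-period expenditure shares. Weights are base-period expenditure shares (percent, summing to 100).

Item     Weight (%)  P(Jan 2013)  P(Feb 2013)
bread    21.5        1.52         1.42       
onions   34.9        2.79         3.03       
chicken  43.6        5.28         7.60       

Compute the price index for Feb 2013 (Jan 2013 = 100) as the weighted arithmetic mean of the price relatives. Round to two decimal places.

bread: 21.5 × (1.42/1.52) = 21.5 × 0.934211 = 20.0855
onions: 34.9 × (3.03/2.79) = 34.9 × 1.086022 = 37.9022
chicken: 43.6 × (7.60/5.28) = 43.6 × 1.439394 = 62.7576
Index = Σ wᵢ·(p₁ᵢ/p₀ᵢ) = 20.0855 + 37.9022 + 62.7576 = 120.7453

120.75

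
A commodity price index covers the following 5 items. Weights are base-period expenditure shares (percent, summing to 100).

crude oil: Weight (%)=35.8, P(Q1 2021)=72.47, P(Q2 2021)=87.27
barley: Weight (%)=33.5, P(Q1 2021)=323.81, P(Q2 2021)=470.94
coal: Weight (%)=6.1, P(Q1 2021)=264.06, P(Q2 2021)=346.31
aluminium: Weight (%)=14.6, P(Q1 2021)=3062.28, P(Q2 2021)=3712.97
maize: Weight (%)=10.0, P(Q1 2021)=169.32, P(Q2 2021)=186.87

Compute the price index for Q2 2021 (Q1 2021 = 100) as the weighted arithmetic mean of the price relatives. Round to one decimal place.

crude oil: 35.8 × (87.27/72.47) = 35.8 × 1.204222 = 43.1112
barley: 33.5 × (470.94/323.81) = 33.5 × 1.454371 = 48.7214
coal: 6.1 × (346.31/264.06) = 6.1 × 1.311482 = 8.0000
aluminium: 14.6 × (3712.97/3062.28) = 14.6 × 1.212485 = 17.7023
maize: 10.0 × (186.87/169.32) = 10.0 × 1.103650 = 11.0365
Index = Σ wᵢ·(p₁ᵢ/p₀ᵢ) = 43.1112 + 48.7214 + 8.0000 + 17.7023 + 11.0365 = 128.5714

128.6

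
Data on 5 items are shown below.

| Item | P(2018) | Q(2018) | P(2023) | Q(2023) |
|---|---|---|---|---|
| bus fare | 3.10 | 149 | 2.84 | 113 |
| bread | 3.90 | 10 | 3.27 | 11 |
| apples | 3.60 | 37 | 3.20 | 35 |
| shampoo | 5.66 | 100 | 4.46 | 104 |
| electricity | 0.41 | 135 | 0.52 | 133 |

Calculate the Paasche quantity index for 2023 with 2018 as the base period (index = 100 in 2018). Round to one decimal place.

Paasche quantity index uses current-period prices as weights.
ΣP(2023)·Q(2023) = 2.84×113 + 3.27×11 + 3.20×35 + 4.46×104 + 0.52×133 = 320.92 + 35.97 + 112 + 463.84 + 69.16 = 1001.89
ΣP(2023)·Q(2018) = 2.84×149 + 3.27×10 + 3.20×37 + 4.46×100 + 0.52×135 = 423.16 + 32.7 + 118.4 + 446 + 70.2 = 1090.46
Index = 1001.89 / 1090.46 × 100 = 91.8777

91.9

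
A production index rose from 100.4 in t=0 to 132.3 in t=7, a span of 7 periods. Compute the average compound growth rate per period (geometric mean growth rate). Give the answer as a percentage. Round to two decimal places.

Growth factor = (132.3/100.4)^(1/7) = (1.317729)^(1/7) = 1.040203
Growth rate = 1.040203 − 1 = 0.040203 = 4.0203%

4.02%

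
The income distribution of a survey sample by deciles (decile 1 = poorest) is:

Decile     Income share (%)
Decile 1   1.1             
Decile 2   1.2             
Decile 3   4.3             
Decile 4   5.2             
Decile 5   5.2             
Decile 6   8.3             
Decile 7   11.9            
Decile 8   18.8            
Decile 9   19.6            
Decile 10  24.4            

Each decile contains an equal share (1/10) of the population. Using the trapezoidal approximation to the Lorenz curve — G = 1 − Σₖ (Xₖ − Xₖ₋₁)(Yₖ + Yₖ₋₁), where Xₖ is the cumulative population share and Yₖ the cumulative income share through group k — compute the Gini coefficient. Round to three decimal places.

Cumulative income shares Yₖ: 0.0110, 0.0230, 0.0660, 0.1180, 0.1700, 0.2530, 0.3720, 0.5600, 0.7560, 1.0000
Σ (Xₖ−Xₖ₋₁)(Yₖ+Yₖ₋₁) = (1/10)(0.0110+0.0000) + (1/10)(0.0230+0.0110) + (1/10)(0.0660+0.0230) + (1/10)(0.1180+0.0660) + (1/10)(0.1700+0.1180) + (1/10)(0.2530+0.1700) + (1/10)(0.3720+0.2530) + (1/10)(0.5600+0.3720) + (1/10)(0.7560+0.5600) + (1/10)(1.0000+0.7560)
  = 0.0011 + 0.0034 + 0.0089 + 0.0184 + 0.0288 + 0.0423 + 0.0625 + 0.0932 + 0.1316 + 0.1756 = 0.5658
G = 1 − 0.5658 = 0.4342

0.434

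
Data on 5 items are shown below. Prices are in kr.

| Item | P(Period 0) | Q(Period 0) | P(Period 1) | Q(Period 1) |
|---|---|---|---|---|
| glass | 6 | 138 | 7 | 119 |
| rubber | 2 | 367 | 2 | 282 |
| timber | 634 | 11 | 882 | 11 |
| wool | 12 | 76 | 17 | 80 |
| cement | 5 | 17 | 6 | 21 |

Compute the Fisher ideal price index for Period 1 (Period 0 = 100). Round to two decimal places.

Laspeyres component (base-period weights):
ΣP(Period 1)Q(Period 0) = 7×138 + 2×367 + 882×11 + 17×76 + 6×17 = 966 + 734 + 9702 + 1292 + 102 = 12796
ΣP(Period 0)Q(Period 0) = 6×138 + 2×367 + 634×11 + 12×76 + 5×17 = 828 + 734 + 6974 + 912 + 85 = 9533
L = 12796 / 9533 × 100 = 134.2285
Paasche component (current-period weights):
ΣP(Period 1)Q(Period 1) = 7×119 + 2×282 + 882×11 + 17×80 + 6×21 = 833 + 564 + 9702 + 1360 + 126 = 12585
ΣP(Period 0)Q(Period 1) = 6×119 + 2×282 + 634×11 + 12×80 + 5×21 = 714 + 564 + 6974 + 960 + 105 = 9317
P = 12585 / 9317 × 100 = 135.0757
Fisher = √(L × P) = √(134.2285 × 135.0757) = 134.6514

134.65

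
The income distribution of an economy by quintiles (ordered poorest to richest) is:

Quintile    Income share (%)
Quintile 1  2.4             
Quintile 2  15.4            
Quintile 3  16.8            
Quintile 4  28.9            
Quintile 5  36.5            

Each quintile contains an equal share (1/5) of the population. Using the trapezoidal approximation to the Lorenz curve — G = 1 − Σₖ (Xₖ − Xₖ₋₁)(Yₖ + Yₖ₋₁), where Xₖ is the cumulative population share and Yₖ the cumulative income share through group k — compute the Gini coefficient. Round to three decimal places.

Cumulative income shares Yₖ: 0.0240, 0.1780, 0.3460, 0.6350, 1.0000
Σ (Xₖ−Xₖ₋₁)(Yₖ+Yₖ₋₁) = (1/5)(0.0240+0.0000) + (1/5)(0.1780+0.0240) + (1/5)(0.3460+0.1780) + (1/5)(0.6350+0.3460) + (1/5)(1.0000+0.6350)
  = 0.0048 + 0.0404 + 0.1048 + 0.1962 + 0.3270 = 0.6732
G = 1 − 0.6732 = 0.3268

0.327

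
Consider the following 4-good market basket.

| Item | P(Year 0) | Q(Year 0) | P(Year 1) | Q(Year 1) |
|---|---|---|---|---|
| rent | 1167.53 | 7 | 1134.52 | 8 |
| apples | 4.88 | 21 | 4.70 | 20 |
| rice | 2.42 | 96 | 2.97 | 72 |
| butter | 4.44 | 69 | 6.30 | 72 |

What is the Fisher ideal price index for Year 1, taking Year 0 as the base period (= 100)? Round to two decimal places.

99.22

Laspeyres component (base-period weights):
ΣP(Year 1)Q(Year 0) = 1134.52×7 + 4.70×21 + 2.97×96 + 6.30×69 = 7941.64 + 98.7 + 285.12 + 434.7 = 8760.16
ΣP(Year 0)Q(Year 0) = 1167.53×7 + 4.88×21 + 2.42×96 + 4.44×69 = 8172.71 + 102.48 + 232.32 + 306.36 = 8813.87
L = 8760.16 / 8813.87 × 100 = 99.3906
Paasche component (current-period weights):
ΣP(Year 1)Q(Year 1) = 1134.52×8 + 4.70×20 + 2.97×72 + 6.30×72 = 9076.16 + 94 + 213.84 + 453.6 = 9837.6
ΣP(Year 0)Q(Year 1) = 1167.53×8 + 4.88×20 + 2.42×72 + 4.44×72 = 9340.24 + 97.6 + 174.24 + 319.68 = 9931.76
P = 9837.6 / 9931.76 × 100 = 99.0519
Fisher = √(L × P) = √(99.3906 × 99.0519) = 99.2211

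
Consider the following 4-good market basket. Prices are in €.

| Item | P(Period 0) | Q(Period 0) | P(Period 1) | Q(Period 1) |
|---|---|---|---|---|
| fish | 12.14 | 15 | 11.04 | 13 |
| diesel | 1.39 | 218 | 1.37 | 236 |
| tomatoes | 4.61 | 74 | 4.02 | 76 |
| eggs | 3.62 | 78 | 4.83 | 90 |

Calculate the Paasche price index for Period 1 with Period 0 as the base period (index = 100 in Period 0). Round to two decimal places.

103.88

Paasche price index uses current-period quantities as weights.
ΣP(Period 1)·Q(Period 1) = 11.04×13 + 1.37×236 + 4.02×76 + 4.83×90 = 143.52 + 323.32 + 305.52 + 434.7 = 1207.06
ΣP(Period 0)·Q(Period 1) = 12.14×13 + 1.39×236 + 4.61×76 + 3.62×90 = 157.82 + 328.04 + 350.36 + 325.8 = 1162.02
Index = 1207.06 / 1162.02 × 100 = 103.8760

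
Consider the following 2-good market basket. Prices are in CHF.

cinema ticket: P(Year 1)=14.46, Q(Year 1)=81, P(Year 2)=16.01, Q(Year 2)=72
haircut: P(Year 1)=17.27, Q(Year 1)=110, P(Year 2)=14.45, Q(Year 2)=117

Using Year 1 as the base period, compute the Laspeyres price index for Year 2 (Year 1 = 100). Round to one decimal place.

94.0

Laspeyres price index uses base-period quantities as weights.
ΣP(Year 2)·Q(Year 1) = 16.01×81 + 14.45×110 = 1296.81 + 1589.5 = 2886.31
ΣP(Year 1)·Q(Year 1) = 14.46×81 + 17.27×110 = 1171.26 + 1899.7 = 3070.96
Index = 2886.31 / 3070.96 × 100 = 93.9872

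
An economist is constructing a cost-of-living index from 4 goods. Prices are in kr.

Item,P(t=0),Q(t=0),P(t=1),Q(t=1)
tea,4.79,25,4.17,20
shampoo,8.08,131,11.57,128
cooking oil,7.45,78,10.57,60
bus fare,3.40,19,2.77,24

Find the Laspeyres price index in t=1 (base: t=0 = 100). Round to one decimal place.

Laspeyres price index uses base-period quantities as weights.
ΣP(t=1)·Q(t=0) = 4.17×25 + 11.57×131 + 10.57×78 + 2.77×19 = 104.25 + 1515.67 + 824.46 + 52.63 = 2497.01
ΣP(t=0)·Q(t=0) = 4.79×25 + 8.08×131 + 7.45×78 + 3.40×19 = 119.75 + 1058.48 + 581.1 + 64.6 = 1823.93
Index = 2497.01 / 1823.93 × 100 = 136.9027

136.9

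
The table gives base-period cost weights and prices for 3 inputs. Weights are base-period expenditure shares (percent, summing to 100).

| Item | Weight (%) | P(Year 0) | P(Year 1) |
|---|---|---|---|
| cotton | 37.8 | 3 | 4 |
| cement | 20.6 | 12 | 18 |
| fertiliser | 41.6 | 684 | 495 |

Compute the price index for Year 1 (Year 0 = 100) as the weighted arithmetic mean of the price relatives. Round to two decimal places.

cotton: 37.8 × (4/3) = 37.8 × 1.333333 = 50.4000
cement: 20.6 × (18/12) = 20.6 × 1.500000 = 30.9000
fertiliser: 41.6 × (495/684) = 41.6 × 0.723684 = 30.1053
Index = Σ wᵢ·(p₁ᵢ/p₀ᵢ) = 50.4000 + 30.9000 + 30.1053 = 111.4053

111.41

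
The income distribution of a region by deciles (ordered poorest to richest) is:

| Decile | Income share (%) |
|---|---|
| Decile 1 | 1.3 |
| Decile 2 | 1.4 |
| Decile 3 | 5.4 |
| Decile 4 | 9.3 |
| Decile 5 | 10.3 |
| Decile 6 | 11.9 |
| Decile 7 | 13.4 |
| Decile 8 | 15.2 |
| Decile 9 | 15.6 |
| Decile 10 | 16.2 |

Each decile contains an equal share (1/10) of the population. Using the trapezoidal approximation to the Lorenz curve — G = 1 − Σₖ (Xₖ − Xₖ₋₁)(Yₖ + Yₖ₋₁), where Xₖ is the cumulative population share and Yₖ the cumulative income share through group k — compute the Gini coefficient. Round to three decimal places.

0.296

Cumulative income shares Yₖ: 0.0130, 0.0270, 0.0810, 0.1740, 0.2770, 0.3960, 0.5300, 0.6820, 0.8380, 1.0000
Σ (Xₖ−Xₖ₋₁)(Yₖ+Yₖ₋₁) = (1/10)(0.0130+0.0000) + (1/10)(0.0270+0.0130) + (1/10)(0.0810+0.0270) + (1/10)(0.1740+0.0810) + (1/10)(0.2770+0.1740) + (1/10)(0.3960+0.2770) + (1/10)(0.5300+0.3960) + (1/10)(0.6820+0.5300) + (1/10)(0.8380+0.6820) + (1/10)(1.0000+0.8380)
  = 0.0013 + 0.0040 + 0.0108 + 0.0255 + 0.0451 + 0.0673 + 0.0926 + 0.1212 + 0.1520 + 0.1838 = 0.7036
G = 1 − 0.7036 = 0.2964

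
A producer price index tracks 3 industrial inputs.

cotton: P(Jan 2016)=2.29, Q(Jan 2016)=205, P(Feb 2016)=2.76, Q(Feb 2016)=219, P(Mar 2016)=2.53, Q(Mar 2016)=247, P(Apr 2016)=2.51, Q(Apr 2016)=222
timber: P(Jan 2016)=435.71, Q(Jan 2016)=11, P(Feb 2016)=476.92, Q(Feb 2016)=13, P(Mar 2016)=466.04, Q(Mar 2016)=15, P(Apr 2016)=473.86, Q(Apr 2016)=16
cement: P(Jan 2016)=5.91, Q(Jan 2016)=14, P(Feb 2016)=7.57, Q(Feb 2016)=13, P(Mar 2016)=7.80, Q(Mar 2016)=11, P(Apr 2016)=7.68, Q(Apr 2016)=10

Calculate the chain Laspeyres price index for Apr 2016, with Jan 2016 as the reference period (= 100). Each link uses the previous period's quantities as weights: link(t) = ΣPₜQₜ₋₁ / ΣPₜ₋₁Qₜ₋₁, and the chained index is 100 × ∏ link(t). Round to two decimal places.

Link Jan 2016→Feb 2016:
ΣP(Feb 2016)Q(Jan 2016) = 2.76×205 + 476.92×11 + 7.57×14 = 565.8 + 5246.12 + 105.98 = 5917.9
ΣP(Jan 2016)Q(Jan 2016) = 2.29×205 + 435.71×11 + 5.91×14 = 469.45 + 4792.81 + 82.74 = 5345
link = 5917.9/5345 = 1.107184
Link Feb 2016→Mar 2016:
ΣP(Mar 2016)Q(Feb 2016) = 2.53×219 + 466.04×13 + 7.80×13 = 554.07 + 6058.52 + 101.4 = 6713.99
ΣP(Feb 2016)Q(Feb 2016) = 2.76×219 + 476.92×13 + 7.57×13 = 604.44 + 6199.96 + 98.41 = 6902.81
link = 6713.99/6902.81 = 0.972646
Link Mar 2016→Apr 2016:
ΣP(Apr 2016)Q(Mar 2016) = 2.51×247 + 473.86×15 + 7.68×11 = 619.97 + 7107.9 + 84.48 = 7812.35
ΣP(Mar 2016)Q(Mar 2016) = 2.53×247 + 466.04×15 + 7.80×11 = 624.91 + 6990.6 + 85.8 = 7701.31
link = 7812.35/7701.31 = 1.014418
Chained index = 100 × 1.107184 × 0.972646 × 1.014418 = 109.2425

109.24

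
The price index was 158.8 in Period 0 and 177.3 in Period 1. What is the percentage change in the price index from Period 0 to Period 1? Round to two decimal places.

Change = (177.3 − 158.8) / 158.8 × 100
       = 18.5 / 158.8 × 100 = 11.6499%

11.65%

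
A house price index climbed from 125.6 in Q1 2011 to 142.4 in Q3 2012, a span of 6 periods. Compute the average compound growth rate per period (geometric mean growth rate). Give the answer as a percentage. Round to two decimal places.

Growth factor = (142.4/125.6)^(1/6) = (1.133758)^(1/6) = 1.021143
Growth rate = 1.021143 − 1 = 0.021143 = 2.1143%

2.11%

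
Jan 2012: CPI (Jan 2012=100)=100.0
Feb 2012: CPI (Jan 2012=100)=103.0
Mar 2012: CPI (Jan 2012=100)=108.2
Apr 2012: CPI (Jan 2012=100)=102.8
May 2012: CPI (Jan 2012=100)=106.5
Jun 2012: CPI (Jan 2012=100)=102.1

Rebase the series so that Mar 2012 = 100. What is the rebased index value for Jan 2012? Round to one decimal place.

Rebased(Jan 2012) = 100.0 / 108.2 × 100 = 92.4214

92.4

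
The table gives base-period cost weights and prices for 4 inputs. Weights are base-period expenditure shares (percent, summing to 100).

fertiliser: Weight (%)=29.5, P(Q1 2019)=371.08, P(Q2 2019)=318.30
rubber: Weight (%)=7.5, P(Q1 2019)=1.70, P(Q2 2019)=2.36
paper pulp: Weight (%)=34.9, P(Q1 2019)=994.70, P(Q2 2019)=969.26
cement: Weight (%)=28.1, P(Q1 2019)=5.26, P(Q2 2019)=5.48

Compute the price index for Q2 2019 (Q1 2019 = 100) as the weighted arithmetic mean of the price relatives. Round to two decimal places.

99.00

fertiliser: 29.5 × (318.30/371.08) = 29.5 × 0.857767 = 25.3041
rubber: 7.5 × (2.36/1.70) = 7.5 × 1.388235 = 10.4118
paper pulp: 34.9 × (969.26/994.70) = 34.9 × 0.974424 = 34.0074
cement: 28.1 × (5.48/5.26) = 28.1 × 1.041825 = 29.2753
Index = Σ wᵢ·(p₁ᵢ/p₀ᵢ) = 25.3041 + 10.4118 + 34.0074 + 29.2753 = 98.9986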